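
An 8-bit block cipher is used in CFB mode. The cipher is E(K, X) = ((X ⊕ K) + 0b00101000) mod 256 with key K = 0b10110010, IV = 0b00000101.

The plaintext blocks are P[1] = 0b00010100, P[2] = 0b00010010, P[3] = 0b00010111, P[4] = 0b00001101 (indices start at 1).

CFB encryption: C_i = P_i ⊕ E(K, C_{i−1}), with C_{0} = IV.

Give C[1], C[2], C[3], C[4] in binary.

C[1] = 0b11001011, C[2] = 0b10110011, C[3] = 0b00111110, C[4] = 0b10111001

C[1]: E(K, 0b00000101) = 0b11011111; 0b00010100 ⊕ 0b11011111 = 0b11001011.
C[2]: E(K, 0b11001011) = 0b10100001; 0b00010010 ⊕ 0b10100001 = 0b10110011.
C[3]: E(K, 0b10110011) = 0b00101001; 0b00010111 ⊕ 0b00101001 = 0b00111110.
C[4]: E(K, 0b00111110) = 0b10110100; 0b00001101 ⊕ 0b10110100 = 0b10111001.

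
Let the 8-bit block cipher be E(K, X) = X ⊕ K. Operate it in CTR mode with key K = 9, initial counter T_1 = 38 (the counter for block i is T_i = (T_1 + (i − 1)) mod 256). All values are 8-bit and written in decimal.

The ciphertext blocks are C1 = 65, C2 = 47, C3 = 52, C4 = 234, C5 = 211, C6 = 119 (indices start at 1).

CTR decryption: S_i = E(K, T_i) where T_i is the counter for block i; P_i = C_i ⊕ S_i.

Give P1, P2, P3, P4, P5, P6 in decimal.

P1 = 110, P2 = 1, P3 = 21, P4 = 202, P5 = 240, P6 = 85

P1: T = 38, S = E(K, T) = 47; 65 ⊕ 47 = 110.
P2: T = 39, S = E(K, T) = 46; 47 ⊕ 46 = 1.
P3: T = 40, S = E(K, T) = 33; 52 ⊕ 33 = 21.
P4: T = 41, S = E(K, T) = 32; 234 ⊕ 32 = 202.
P5: T = 42, S = E(K, T) = 35; 211 ⊕ 35 = 240.
P6: T = 43, S = E(K, T) = 34; 119 ⊕ 34 = 85.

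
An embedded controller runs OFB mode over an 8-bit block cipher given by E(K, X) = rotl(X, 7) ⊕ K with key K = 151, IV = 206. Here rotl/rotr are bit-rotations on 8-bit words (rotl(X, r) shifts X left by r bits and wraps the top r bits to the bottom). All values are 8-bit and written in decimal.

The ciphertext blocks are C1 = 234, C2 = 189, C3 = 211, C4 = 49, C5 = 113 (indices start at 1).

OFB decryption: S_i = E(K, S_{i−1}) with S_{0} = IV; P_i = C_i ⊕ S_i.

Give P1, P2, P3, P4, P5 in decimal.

P1 = 26, P2 = 82, P3 = 179, P4 = 150, P5 = 53

P1: S = E(K, 206) = 240; 234 ⊕ 240 = 26.
P2: S = E(K, 240) = 239; 189 ⊕ 239 = 82.
P3: S = E(K, 239) = 96; 211 ⊕ 96 = 179.
P4: S = E(K, 96) = 167; 49 ⊕ 167 = 150.
P5: S = E(K, 167) = 68; 113 ⊕ 68 = 53.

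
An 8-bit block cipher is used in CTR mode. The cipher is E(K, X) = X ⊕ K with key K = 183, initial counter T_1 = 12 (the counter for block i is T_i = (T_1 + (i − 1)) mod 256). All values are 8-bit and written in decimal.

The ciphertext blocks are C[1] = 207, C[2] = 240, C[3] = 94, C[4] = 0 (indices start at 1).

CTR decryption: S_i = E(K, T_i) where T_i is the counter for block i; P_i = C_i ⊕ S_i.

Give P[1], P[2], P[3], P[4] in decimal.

P[1] = 116, P[2] = 74, P[3] = 231, P[4] = 184

P[1]: T = 12, S = E(K, T) = 187; 207 ⊕ 187 = 116.
P[2]: T = 13, S = E(K, T) = 186; 240 ⊕ 186 = 74.
P[3]: T = 14, S = E(K, T) = 185; 94 ⊕ 185 = 231.
P[4]: T = 15, S = E(K, T) = 184; 0 ⊕ 184 = 184.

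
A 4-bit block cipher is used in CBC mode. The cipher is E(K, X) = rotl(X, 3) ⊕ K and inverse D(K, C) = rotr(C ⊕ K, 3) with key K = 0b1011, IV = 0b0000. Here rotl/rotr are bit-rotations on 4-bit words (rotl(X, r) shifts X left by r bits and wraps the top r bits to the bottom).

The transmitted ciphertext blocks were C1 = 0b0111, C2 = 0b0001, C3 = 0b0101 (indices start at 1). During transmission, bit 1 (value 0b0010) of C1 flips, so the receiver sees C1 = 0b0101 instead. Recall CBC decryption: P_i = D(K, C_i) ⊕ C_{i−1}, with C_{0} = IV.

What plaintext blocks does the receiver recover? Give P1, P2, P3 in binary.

P1 = 0b1101, P2 = 0b0000, P3 = 0b1100

Only C1 changed, to 0b0101. In CBC, a change in C_i garbles P_i and flips the same bit in P_{i+1}. Decrypting the received ciphertext:
P1: D(K, 0b0101) = 0b1101; 0b1101 ⊕ 0b0000 = 0b1101.
P2: D(K, 0b0001) = 0b0101; 0b0101 ⊕ 0b0101 = 0b0000.
P3: D(K, 0b0101) = 0b1101; 0b1101 ⊕ 0b0001 = 0b1100.
Blocks that differ from the original plaintext: P1, P2.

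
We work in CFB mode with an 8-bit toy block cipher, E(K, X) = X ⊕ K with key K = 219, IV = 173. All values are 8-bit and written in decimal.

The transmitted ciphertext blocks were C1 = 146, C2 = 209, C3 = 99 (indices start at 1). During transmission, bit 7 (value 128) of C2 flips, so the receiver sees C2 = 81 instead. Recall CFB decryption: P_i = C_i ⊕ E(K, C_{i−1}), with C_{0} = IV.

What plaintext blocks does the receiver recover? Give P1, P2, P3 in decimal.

Only C2 changed, to 81. In CFB, a change in C_i flips the same bit in P_i and garbles P_{i+1}. Decrypting the received ciphertext:
P1: E(K, 173) = 118; 146 ⊕ 118 = 228.
P2: E(K, 146) = 73; 81 ⊕ 73 = 24.
P3: E(K, 81) = 138; 99 ⊕ 138 = 233.
Blocks that differ from the original plaintext: P2, P3.

P1 = 228, P2 = 24, P3 = 233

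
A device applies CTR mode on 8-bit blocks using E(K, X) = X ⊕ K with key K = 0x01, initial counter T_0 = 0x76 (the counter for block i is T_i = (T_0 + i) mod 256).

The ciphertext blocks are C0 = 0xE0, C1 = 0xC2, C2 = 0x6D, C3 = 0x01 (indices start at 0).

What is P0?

CTR decryption: S_i = E(K, T_i) where T_i is the counter for block i; P_i = C_i ⊕ S_i.
P0: T = 0x76, S = E(K, T) = 0x77; 0xE0 ⊕ 0x77 = 0x97.

P0 = 0x97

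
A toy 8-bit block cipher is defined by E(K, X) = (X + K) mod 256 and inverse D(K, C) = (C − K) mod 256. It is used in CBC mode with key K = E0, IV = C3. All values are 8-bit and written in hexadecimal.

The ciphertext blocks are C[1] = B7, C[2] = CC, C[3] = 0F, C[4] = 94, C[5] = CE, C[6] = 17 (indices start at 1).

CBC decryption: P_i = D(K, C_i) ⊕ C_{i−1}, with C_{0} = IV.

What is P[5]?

P[5]: D(K, CE) = EE; EE ⊕ 94 = 7A.

P[5] = 7A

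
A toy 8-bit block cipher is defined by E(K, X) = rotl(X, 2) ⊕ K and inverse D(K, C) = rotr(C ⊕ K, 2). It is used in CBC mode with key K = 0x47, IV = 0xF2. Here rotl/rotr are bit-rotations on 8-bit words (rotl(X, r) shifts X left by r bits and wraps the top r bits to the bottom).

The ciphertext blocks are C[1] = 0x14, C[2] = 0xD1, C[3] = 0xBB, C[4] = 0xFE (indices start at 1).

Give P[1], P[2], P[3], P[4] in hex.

CBC decryption: P_i = D(K, C_i) ⊕ C_{i−1}, with C_{0} = IV.
P[1]: D(K, 0x14) = 0xD4; 0xD4 ⊕ 0xF2 = 0x26.
P[2]: D(K, 0xD1) = 0xA5; 0xA5 ⊕ 0x14 = 0xB1.
P[3]: D(K, 0xBB) = 0x3F; 0x3F ⊕ 0xD1 = 0xEE.
P[4]: D(K, 0xFE) = 0x6E; 0x6E ⊕ 0xBB = 0xD5.

P[1] = 0x26, P[2] = 0xB1, P[3] = 0xEE, P[4] = 0xD5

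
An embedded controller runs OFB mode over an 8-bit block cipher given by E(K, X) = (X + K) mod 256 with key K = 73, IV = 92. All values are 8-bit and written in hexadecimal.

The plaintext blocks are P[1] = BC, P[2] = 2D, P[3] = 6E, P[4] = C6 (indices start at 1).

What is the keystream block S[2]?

OFB encryption: S_i = E(K, S_{i−1}) with S_{0} = IV; C_i = P_i ⊕ S_i.
C[1]: S = E(K, 92) = 05; BC ⊕ 05 = B9.
C[2]: S = E(K, 05) = 78; 2D ⊕ 78 = 55.
So S[2] = 78.

78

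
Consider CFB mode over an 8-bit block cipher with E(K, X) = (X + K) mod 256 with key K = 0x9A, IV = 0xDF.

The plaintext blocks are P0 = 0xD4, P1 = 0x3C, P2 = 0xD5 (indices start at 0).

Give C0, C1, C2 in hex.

CFB encryption: C_i = P_i ⊕ E(K, C_{i−1}), with C_{−1} = IV.
C0: E(K, 0xDF) = 0x79; 0xD4 ⊕ 0x79 = 0xAD.
C1: E(K, 0xAD) = 0x47; 0x3C ⊕ 0x47 = 0x7B.
C2: E(K, 0x7B) = 0x15; 0xD5 ⊕ 0x15 = 0xC0.

C0 = 0xAD, C1 = 0x7B, C2 = 0xC0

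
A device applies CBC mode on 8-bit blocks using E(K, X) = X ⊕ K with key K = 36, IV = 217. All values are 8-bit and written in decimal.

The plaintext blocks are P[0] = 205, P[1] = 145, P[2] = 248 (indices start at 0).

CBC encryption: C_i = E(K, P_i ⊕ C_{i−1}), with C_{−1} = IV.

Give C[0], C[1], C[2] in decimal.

C[0]: P[0] ⊕ 217 = 20; E(K, 20) = 48.
C[1]: P[1] ⊕ 48 = 161; E(K, 161) = 133.
C[2]: P[2] ⊕ 133 = 125; E(K, 125) = 89.

C[0] = 48, C[1] = 133, C[2] = 89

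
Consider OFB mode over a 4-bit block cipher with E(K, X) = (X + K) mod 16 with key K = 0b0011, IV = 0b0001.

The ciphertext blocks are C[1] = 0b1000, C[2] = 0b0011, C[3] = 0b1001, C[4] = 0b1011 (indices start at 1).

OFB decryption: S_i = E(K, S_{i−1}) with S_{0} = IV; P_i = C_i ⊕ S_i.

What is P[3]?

P[3] = 0b0011

P[1]: S = E(K, 0b0001) = 0b0100; 0b1000 ⊕ 0b0100 = 0b1100.
P[2]: S = E(K, 0b0100) = 0b0111; 0b0011 ⊕ 0b0111 = 0b0100.
P[3]: S = E(K, 0b0111) = 0b1010; 0b1001 ⊕ 0b1010 = 0b0011.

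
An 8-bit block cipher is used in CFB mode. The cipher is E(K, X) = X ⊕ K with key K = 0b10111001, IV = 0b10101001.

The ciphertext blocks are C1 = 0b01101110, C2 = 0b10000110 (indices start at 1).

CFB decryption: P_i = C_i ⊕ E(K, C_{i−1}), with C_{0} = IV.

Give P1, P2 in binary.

P1 = 0b01111110, P2 = 0b01010001

P1: E(K, 0b10101001) = 0b00010000; 0b01101110 ⊕ 0b00010000 = 0b01111110.
P2: E(K, 0b01101110) = 0b11010111; 0b10000110 ⊕ 0b11010111 = 0b01010001.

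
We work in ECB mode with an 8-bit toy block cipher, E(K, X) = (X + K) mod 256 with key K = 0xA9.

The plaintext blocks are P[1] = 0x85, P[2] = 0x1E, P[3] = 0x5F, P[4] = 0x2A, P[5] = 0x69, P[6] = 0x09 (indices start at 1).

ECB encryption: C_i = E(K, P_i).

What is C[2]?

C[2]: E(K, 0x1E) = 0xC7.

C[2] = 0xC7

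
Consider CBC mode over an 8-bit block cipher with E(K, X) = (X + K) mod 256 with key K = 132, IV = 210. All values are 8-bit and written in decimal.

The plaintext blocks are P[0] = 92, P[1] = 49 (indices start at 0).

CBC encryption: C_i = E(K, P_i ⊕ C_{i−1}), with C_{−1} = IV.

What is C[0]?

C[0]: P[0] ⊕ 210 = 142; E(K, 142) = 18.

C[0] = 18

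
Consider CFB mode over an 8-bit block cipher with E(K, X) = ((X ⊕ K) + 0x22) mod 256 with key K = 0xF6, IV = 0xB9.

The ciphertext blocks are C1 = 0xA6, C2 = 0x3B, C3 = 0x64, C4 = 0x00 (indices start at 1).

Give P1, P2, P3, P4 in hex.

CFB decryption: P_i = C_i ⊕ E(K, C_{i−1}), with C_{0} = IV.
P1: E(K, 0xB9) = 0x71; 0xA6 ⊕ 0x71 = 0xD7.
P2: E(K, 0xA6) = 0x72; 0x3B ⊕ 0x72 = 0x49.
P3: E(K, 0x3B) = 0xEF; 0x64 ⊕ 0xEF = 0x8B.
P4: E(K, 0x64) = 0xB4; 0x00 ⊕ 0xB4 = 0xB4.

P1 = 0xD7, P2 = 0x49, P3 = 0x8B, P4 = 0xB4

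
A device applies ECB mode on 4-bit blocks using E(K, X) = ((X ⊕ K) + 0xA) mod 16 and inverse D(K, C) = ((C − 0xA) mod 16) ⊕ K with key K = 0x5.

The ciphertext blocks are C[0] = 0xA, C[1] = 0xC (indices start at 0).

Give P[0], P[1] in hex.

ECB decryption: P_i = D(K, C_i).
P[0]: D(K, 0xA) = 0x5.
P[1]: D(K, 0xC) = 0x7.

P[0] = 0x5, P[1] = 0x7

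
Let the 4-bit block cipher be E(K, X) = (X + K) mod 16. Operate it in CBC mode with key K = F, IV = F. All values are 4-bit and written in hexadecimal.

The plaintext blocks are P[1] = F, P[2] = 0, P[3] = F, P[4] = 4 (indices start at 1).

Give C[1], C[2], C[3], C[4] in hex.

CBC encryption: C_i = E(K, P_i ⊕ C_{i−1}), with C_{0} = IV.
C[1]: P[1] ⊕ F = 0; E(K, 0) = F.
C[2]: P[2] ⊕ F = F; E(K, F) = E.
C[3]: P[3] ⊕ E = 1; E(K, 1) = 0.
C[4]: P[4] ⊕ 0 = 4; E(K, 4) = 3.

C[1] = F, C[2] = E, C[3] = 0, C[4] = 3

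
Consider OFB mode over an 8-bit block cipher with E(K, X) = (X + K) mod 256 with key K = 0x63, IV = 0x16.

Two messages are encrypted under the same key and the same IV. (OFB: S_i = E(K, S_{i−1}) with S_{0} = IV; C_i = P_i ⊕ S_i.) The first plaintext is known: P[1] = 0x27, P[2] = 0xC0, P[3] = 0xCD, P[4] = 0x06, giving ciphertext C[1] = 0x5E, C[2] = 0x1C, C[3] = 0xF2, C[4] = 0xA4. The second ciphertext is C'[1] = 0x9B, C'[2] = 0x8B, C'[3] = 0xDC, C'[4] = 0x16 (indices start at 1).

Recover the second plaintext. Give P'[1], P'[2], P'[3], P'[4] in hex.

P'[1] = 0xE2, P'[2] = 0x57, P'[3] = 0xE3, P'[4] = 0xB4

In OFB with a reused IV, both messages share the same keystream S_i, so C_i ⊕ C'_i = P_i ⊕ P'_i and thus P'_i = P_i ⊕ C_i ⊕ C'_i.
P'[1]: 0x27 ⊕ 0x5E ⊕ 0x9B = 0xE2.
P'[2]: 0xC0 ⊕ 0x1C ⊕ 0x8B = 0x57.
P'[3]: 0xCD ⊕ 0xF2 ⊕ 0xDC = 0xE3.
P'[4]: 0x06 ⊕ 0xA4 ⊕ 0x16 = 0xB4.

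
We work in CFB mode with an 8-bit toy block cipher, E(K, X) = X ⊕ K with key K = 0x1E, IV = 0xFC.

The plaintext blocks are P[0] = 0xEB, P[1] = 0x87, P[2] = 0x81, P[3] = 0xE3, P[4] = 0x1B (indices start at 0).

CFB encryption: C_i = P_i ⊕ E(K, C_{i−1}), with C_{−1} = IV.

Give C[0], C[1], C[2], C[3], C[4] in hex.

C[0] = 0x09, C[1] = 0x90, C[2] = 0x0F, C[3] = 0xF2, C[4] = 0xF7

C[0]: E(K, 0xFC) = 0xE2; 0xEB ⊕ 0xE2 = 0x09.
C[1]: E(K, 0x09) = 0x17; 0x87 ⊕ 0x17 = 0x90.
C[2]: E(K, 0x90) = 0x8E; 0x81 ⊕ 0x8E = 0x0F.
C[3]: E(K, 0x0F) = 0x11; 0xE3 ⊕ 0x11 = 0xF2.
C[4]: E(K, 0xF2) = 0xEC; 0x1B ⊕ 0xEC = 0xF7.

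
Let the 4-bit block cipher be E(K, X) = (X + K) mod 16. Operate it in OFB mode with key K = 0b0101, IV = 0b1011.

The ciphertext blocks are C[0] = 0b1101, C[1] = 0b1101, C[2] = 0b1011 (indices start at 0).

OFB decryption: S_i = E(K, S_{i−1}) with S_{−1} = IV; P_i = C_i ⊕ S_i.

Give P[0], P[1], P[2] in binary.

P[0] = 0b1101, P[1] = 0b1000, P[2] = 0b0001

P[0]: S = E(K, 0b1011) = 0b0000; 0b1101 ⊕ 0b0000 = 0b1101.
P[1]: S = E(K, 0b0000) = 0b0101; 0b1101 ⊕ 0b0101 = 0b1000.
P[2]: S = E(K, 0b0101) = 0b1010; 0b1011 ⊕ 0b1010 = 0b0001.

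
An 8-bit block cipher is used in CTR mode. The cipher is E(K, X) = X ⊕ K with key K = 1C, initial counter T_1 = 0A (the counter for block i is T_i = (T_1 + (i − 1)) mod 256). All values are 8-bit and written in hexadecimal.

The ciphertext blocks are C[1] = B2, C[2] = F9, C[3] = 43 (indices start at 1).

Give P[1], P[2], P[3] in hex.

CTR decryption: S_i = E(K, T_i) where T_i is the counter for block i; P_i = C_i ⊕ S_i.
P[1]: T = 0A, S = E(K, T) = 16; B2 ⊕ 16 = A4.
P[2]: T = 0B, S = E(K, T) = 17; F9 ⊕ 17 = EE.
P[3]: T = 0C, S = E(K, T) = 10; 43 ⊕ 10 = 53.

P[1] = A4, P[2] = EE, P[3] = 53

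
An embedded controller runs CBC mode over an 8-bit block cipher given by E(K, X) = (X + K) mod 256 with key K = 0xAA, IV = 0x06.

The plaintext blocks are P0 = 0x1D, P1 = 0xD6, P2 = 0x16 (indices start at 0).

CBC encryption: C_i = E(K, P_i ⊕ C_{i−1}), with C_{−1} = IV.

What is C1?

C0: P0 ⊕ 0x06 = 0x1B; E(K, 0x1B) = 0xC5.
C1: P1 ⊕ 0xC5 = 0x13; E(K, 0x13) = 0xBD.

C1 = 0xBD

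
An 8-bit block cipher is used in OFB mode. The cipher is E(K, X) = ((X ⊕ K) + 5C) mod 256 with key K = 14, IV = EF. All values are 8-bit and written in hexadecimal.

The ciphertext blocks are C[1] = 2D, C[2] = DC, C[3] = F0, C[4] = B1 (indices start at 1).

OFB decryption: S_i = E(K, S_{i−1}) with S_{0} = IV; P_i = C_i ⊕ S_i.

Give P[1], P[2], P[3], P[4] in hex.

P[1]: S = E(K, EF) = 57; 2D ⊕ 57 = 7A.
P[2]: S = E(K, 57) = 9F; DC ⊕ 9F = 43.
P[3]: S = E(K, 9F) = E7; F0 ⊕ E7 = 17.
P[4]: S = E(K, E7) = 4F; B1 ⊕ 4F = FE.

P[1] = 7A, P[2] = 43, P[3] = 17, P[4] = FE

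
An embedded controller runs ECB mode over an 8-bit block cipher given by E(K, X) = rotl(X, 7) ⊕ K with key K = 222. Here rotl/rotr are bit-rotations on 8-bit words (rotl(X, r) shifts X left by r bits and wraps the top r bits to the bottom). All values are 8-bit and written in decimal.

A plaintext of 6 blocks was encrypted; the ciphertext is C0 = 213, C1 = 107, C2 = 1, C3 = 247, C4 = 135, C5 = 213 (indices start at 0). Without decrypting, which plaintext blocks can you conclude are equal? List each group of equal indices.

P0 = P5

ECB encrypts each block independently with the same key, so equal ciphertext blocks imply equal plaintext blocks.
C0 = C5 = 213, so P0 = P5.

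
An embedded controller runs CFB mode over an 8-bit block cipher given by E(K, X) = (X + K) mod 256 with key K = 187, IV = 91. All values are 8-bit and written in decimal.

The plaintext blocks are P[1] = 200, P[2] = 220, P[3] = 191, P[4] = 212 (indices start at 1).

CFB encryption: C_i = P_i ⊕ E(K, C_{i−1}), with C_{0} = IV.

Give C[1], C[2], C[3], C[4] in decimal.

C[1] = 222, C[2] = 69, C[3] = 191, C[4] = 174

C[1]: E(K, 91) = 22; 200 ⊕ 22 = 222.
C[2]: E(K, 222) = 153; 220 ⊕ 153 = 69.
C[3]: E(K, 69) = 0; 191 ⊕ 0 = 191.
C[4]: E(K, 191) = 122; 212 ⊕ 122 = 174.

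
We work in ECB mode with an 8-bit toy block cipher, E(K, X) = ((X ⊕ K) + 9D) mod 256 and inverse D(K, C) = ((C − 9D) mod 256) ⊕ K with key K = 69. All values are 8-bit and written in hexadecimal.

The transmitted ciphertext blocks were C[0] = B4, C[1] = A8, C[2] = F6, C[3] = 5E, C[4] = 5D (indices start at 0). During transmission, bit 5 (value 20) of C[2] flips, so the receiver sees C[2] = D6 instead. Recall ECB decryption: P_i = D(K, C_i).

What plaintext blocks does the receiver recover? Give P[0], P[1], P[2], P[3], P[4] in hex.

Only C[2] changed, to D6. In ECB, a change in C_i affects only P_i. Decrypting the received ciphertext:
P[0]: D(K, B4) = 7E.
P[1]: D(K, A8) = 62.
P[2]: D(K, D6) = 50.
P[3]: D(K, 5E) = A8.
P[4]: D(K, 5D) = A9.
Blocks that differ from the original plaintext: P[2].

P[0] = 7E, P[1] = 62, P[2] = 50, P[3] = A8, P[4] = A9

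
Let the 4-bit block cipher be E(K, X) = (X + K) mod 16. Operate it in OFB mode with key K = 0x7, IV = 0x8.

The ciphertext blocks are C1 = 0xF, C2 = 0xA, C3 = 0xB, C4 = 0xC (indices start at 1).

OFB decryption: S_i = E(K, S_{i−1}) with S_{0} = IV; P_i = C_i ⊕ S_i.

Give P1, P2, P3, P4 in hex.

P1 = 0x0, P2 = 0xC, P3 = 0x6, P4 = 0x8

P1: S = E(K, 0x8) = 0xF; 0xF ⊕ 0xF = 0x0.
P2: S = E(K, 0xF) = 0x6; 0xA ⊕ 0x6 = 0xC.
P3: S = E(K, 0x6) = 0xD; 0xB ⊕ 0xD = 0x6.
P4: S = E(K, 0xD) = 0x4; 0xC ⊕ 0x4 = 0x8.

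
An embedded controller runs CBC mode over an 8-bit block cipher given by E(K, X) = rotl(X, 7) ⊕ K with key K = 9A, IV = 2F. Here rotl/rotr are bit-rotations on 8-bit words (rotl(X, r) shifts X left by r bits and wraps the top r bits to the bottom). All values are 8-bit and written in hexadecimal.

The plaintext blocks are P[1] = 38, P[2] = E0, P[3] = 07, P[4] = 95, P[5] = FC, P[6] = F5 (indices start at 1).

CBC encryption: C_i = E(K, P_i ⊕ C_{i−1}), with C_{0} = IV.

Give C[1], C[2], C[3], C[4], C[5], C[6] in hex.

C[1] = 11, C[2] = 62, C[3] = 28, C[4] = 44, C[5] = C6, C[6] = 03

C[1]: P[1] ⊕ 2F = 17; E(K, 17) = 11.
C[2]: P[2] ⊕ 11 = F1; E(K, F1) = 62.
C[3]: P[3] ⊕ 62 = 65; E(K, 65) = 28.
C[4]: P[4] ⊕ 28 = BD; E(K, BD) = 44.
C[5]: P[5] ⊕ 44 = B8; E(K, B8) = C6.
C[6]: P[6] ⊕ C6 = 33; E(K, 33) = 03.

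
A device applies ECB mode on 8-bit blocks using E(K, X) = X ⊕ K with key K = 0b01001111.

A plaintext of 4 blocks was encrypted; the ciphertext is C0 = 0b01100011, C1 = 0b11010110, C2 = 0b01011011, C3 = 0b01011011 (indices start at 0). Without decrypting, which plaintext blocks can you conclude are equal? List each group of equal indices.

ECB encrypts each block independently with the same key, so equal ciphertext blocks imply equal plaintext blocks.
C2 = C3 = 0b01011011, so P2 = P3.

P2 = P3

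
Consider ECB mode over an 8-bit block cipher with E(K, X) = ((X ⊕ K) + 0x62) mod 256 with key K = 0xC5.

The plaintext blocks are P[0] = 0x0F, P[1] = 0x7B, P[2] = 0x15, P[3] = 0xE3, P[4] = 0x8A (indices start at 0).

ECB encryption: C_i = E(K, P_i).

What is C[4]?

C[4] = 0xB1

C[4]: E(K, 0x8A) = 0xB1.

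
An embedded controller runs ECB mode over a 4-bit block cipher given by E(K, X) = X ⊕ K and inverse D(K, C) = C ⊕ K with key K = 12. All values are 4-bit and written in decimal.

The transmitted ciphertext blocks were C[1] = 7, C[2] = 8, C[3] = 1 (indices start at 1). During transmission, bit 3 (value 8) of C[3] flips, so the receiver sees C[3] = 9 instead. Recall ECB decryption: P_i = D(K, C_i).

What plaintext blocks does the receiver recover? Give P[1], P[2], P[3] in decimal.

P[1] = 11, P[2] = 4, P[3] = 5

Only C[3] changed, to 9. In ECB, a change in C_i affects only P_i. Decrypting the received ciphertext:
P[1]: D(K, 7) = 11.
P[2]: D(K, 8) = 4.
P[3]: D(K, 9) = 5.
Blocks that differ from the original plaintext: P[3].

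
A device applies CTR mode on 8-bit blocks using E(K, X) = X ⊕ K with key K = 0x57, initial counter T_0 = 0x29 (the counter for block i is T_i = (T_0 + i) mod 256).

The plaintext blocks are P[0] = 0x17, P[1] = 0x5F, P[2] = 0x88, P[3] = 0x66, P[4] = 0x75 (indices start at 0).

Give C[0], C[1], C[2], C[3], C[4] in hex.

CTR encryption: S_i = E(K, T_i) where T_i is the counter for block i; C_i = P_i ⊕ S_i.
C[0]: T = 0x29, S = E(K, T) = 0x7E; 0x17 ⊕ 0x7E = 0x69.
C[1]: T = 0x2A, S = E(K, T) = 0x7D; 0x5F ⊕ 0x7D = 0x22.
C[2]: T = 0x2B, S = E(K, T) = 0x7C; 0x88 ⊕ 0x7C = 0xF4.
C[3]: T = 0x2C, S = E(K, T) = 0x7B; 0x66 ⊕ 0x7B = 0x1D.
C[4]: T = 0x2D, S = E(K, T) = 0x7A; 0x75 ⊕ 0x7A = 0x0F.

C[0] = 0x69, C[1] = 0x22, C[2] = 0xF4, C[3] = 0x1D, C[4] = 0x0F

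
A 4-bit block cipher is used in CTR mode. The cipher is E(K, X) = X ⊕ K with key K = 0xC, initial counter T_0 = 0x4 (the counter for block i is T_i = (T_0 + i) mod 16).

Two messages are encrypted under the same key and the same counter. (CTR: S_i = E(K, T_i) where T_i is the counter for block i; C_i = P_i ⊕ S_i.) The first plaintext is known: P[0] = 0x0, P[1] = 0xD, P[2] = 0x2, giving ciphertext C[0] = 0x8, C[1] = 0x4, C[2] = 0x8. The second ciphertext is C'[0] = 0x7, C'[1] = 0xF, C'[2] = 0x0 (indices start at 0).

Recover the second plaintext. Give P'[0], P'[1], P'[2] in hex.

P'[0] = 0xF, P'[1] = 0x6, P'[2] = 0xA

In CTR with a reused counter, both messages share the same keystream S_i, so C_i ⊕ C'_i = P_i ⊕ P'_i and thus P'_i = P_i ⊕ C_i ⊕ C'_i.
P'[0]: 0x0 ⊕ 0x8 ⊕ 0x7 = 0xF.
P'[1]: 0xD ⊕ 0x4 ⊕ 0xF = 0x6.
P'[2]: 0x2 ⊕ 0x8 ⊕ 0x0 = 0xA.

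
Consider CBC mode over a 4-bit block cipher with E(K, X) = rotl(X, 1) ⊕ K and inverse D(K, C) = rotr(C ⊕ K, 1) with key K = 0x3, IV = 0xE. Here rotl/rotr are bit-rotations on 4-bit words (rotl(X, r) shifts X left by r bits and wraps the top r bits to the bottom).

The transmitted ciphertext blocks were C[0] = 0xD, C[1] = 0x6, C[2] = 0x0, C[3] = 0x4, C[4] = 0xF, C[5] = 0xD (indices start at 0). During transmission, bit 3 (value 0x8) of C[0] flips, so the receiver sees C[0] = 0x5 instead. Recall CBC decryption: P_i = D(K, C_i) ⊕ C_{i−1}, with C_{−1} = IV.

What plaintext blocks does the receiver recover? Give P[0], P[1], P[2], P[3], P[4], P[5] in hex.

Only C[0] changed, to 0x5. In CBC, a change in C_i garbles P_i and flips the same bit in P_{i+1}. Decrypting the received ciphertext:
P[0]: D(K, 0x5) = 0x3; 0x3 ⊕ 0xE = 0xD.
P[1]: D(K, 0x6) = 0xA; 0xA ⊕ 0x5 = 0xF.
P[2]: D(K, 0x0) = 0x9; 0x9 ⊕ 0x6 = 0xF.
P[3]: D(K, 0x4) = 0xB; 0xB ⊕ 0x0 = 0xB.
P[4]: D(K, 0xF) = 0x6; 0x6 ⊕ 0x4 = 0x2.
P[5]: D(K, 0xD) = 0x7; 0x7 ⊕ 0xF = 0x8.
Blocks that differ from the original plaintext: P[0], P[1].

P[0] = 0xD, P[1] = 0xF, P[2] = 0xF, P[3] = 0xB, P[4] = 0x2, P[5] = 0x8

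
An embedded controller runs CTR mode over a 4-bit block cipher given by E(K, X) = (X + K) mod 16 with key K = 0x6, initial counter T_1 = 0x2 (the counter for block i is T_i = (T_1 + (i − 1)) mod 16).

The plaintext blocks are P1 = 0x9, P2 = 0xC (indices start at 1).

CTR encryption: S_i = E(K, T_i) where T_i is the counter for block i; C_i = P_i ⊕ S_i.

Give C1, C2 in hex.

C1: T = 0x2, S = E(K, T) = 0x8; 0x9 ⊕ 0x8 = 0x1.
C2: T = 0x3, S = E(K, T) = 0x9; 0xC ⊕ 0x9 = 0x5.

C1 = 0x1, C2 = 0x5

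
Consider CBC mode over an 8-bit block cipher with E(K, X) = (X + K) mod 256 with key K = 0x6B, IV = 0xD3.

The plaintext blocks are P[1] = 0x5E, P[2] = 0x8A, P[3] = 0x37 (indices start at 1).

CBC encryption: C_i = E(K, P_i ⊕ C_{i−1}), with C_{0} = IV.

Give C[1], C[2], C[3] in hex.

C[1] = 0xF8, C[2] = 0xDD, C[3] = 0x55

C[1]: P[1] ⊕ 0xD3 = 0x8D; E(K, 0x8D) = 0xF8.
C[2]: P[2] ⊕ 0xF8 = 0x72; E(K, 0x72) = 0xDD.
C[3]: P[3] ⊕ 0xDD = 0xEA; E(K, 0xEA) = 0x55.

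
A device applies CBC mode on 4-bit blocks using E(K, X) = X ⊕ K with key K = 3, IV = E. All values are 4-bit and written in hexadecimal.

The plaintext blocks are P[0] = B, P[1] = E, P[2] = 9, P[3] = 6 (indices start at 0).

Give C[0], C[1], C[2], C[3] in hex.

C[0] = 6, C[1] = B, C[2] = 1, C[3] = 4

CBC encryption: C_i = E(K, P_i ⊕ C_{i−1}), with C_{−1} = IV.
C[0]: P[0] ⊕ E = 5; E(K, 5) = 6.
C[1]: P[1] ⊕ 6 = 8; E(K, 8) = B.
C[2]: P[2] ⊕ B = 2; E(K, 2) = 1.
C[3]: P[3] ⊕ 1 = 7; E(K, 7) = 4.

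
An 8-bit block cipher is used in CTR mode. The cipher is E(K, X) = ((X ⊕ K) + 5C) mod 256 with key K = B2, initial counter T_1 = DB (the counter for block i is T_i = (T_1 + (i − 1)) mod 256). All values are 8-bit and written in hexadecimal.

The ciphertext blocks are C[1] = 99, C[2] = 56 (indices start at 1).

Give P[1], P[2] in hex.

P[1] = 5C, P[2] = 9C

CTR decryption: S_i = E(K, T_i) where T_i is the counter for block i; P_i = C_i ⊕ S_i.
P[1]: T = DB, S = E(K, T) = C5; 99 ⊕ C5 = 5C.
P[2]: T = DC, S = E(K, T) = CA; 56 ⊕ CA = 9C.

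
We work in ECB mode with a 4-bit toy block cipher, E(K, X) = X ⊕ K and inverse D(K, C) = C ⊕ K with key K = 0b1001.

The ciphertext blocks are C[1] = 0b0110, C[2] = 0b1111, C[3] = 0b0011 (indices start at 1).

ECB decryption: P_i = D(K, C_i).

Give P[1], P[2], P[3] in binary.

P[1]: D(K, 0b0110) = 0b1111.
P[2]: D(K, 0b1111) = 0b0110.
P[3]: D(K, 0b0011) = 0b1010.

P[1] = 0b1111, P[2] = 0b0110, P[3] = 0b1010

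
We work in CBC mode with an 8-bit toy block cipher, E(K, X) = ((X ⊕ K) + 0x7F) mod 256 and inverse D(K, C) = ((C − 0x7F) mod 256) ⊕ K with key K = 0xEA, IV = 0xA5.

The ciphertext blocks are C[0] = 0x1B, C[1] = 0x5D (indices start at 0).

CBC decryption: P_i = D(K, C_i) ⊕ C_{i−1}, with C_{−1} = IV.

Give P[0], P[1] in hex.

P[0] = 0xD3, P[1] = 0x2F

P[0]: D(K, 0x1B) = 0x76; 0x76 ⊕ 0xA5 = 0xD3.
P[1]: D(K, 0x5D) = 0x34; 0x34 ⊕ 0x1B = 0x2F.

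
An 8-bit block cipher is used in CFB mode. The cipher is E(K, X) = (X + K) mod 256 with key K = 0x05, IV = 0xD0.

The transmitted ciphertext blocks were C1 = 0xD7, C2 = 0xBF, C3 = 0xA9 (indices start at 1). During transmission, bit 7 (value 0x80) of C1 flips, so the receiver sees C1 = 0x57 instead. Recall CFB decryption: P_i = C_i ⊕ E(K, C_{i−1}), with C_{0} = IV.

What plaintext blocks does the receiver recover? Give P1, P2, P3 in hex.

P1 = 0x82, P2 = 0xE3, P3 = 0x6D

Only C1 changed, to 0x57. In CFB, a change in C_i flips the same bit in P_i and garbles P_{i+1}. Decrypting the received ciphertext:
P1: E(K, 0xD0) = 0xD5; 0x57 ⊕ 0xD5 = 0x82.
P2: E(K, 0x57) = 0x5C; 0xBF ⊕ 0x5C = 0xE3.
P3: E(K, 0xBF) = 0xC4; 0xA9 ⊕ 0xC4 = 0x6D.
Blocks that differ from the original plaintext: P1, P2.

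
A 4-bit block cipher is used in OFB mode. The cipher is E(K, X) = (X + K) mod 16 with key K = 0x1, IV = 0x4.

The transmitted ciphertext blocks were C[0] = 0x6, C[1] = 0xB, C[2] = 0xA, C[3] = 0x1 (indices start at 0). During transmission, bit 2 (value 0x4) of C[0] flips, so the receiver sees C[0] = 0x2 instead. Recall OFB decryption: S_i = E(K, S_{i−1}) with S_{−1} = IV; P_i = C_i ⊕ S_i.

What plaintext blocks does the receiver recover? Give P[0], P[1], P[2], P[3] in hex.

P[0] = 0x7, P[1] = 0xD, P[2] = 0xD, P[3] = 0x9

Only C[0] changed, to 0x2. In OFB, a change in C_i flips the same bit in P_i only; the keystream is unaffected. Decrypting the received ciphertext:
P[0]: S = E(K, 0x4) = 0x5; 0x2 ⊕ 0x5 = 0x7.
P[1]: S = E(K, 0x5) = 0x6; 0xB ⊕ 0x6 = 0xD.
P[2]: S = E(K, 0x6) = 0x7; 0xA ⊕ 0x7 = 0xD.
P[3]: S = E(K, 0x7) = 0x8; 0x1 ⊕ 0x8 = 0x9.
Blocks that differ from the original plaintext: P[0].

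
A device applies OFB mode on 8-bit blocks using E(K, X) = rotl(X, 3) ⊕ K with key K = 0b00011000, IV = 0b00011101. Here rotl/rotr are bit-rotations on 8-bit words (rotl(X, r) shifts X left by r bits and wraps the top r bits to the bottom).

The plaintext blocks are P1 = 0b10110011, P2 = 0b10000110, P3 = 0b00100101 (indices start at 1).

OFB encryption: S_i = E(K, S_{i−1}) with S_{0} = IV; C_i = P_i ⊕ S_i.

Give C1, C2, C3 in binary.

C1 = 0b01000011, C2 = 0b00011001, C3 = 0b11000001

C1: S = E(K, 0b00011101) = 0b11110000; 0b10110011 ⊕ 0b11110000 = 0b01000011.
C2: S = E(K, 0b11110000) = 0b10011111; 0b10000110 ⊕ 0b10011111 = 0b00011001.
C3: S = E(K, 0b10011111) = 0b11100100; 0b00100101 ⊕ 0b11100100 = 0b11000001.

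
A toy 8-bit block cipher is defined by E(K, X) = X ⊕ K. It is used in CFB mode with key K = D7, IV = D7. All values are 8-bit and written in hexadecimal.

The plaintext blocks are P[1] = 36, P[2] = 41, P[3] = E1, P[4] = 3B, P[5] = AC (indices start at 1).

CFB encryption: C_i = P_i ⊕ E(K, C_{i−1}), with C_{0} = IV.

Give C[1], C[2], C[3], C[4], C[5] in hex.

C[1] = 36, C[2] = A0, C[3] = 96, C[4] = 7A, C[5] = 01

C[1]: E(K, D7) = 00; 36 ⊕ 00 = 36.
C[2]: E(K, 36) = E1; 41 ⊕ E1 = A0.
C[3]: E(K, A0) = 77; E1 ⊕ 77 = 96.
C[4]: E(K, 96) = 41; 3B ⊕ 41 = 7A.
C[5]: E(K, 7A) = AD; AC ⊕ AD = 01.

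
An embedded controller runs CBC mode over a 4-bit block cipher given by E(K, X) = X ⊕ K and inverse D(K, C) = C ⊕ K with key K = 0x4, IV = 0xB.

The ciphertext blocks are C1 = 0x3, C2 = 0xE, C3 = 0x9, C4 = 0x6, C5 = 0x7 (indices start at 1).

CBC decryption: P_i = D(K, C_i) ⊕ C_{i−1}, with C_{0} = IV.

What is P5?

P5 = 0x5

P5: D(K, 0x7) = 0x3; 0x3 ⊕ 0x6 = 0x5.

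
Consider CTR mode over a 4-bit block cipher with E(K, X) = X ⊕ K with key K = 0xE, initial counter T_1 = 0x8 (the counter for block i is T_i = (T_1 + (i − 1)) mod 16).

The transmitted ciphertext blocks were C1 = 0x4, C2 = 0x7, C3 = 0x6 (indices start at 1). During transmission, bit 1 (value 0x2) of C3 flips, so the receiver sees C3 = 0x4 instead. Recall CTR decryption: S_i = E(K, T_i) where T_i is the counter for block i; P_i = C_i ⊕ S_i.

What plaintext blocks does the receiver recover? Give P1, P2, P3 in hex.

P1 = 0x2, P2 = 0x0, P3 = 0x0

Only C3 changed, to 0x4. In CTR, a change in C_i flips the same bit in P_i only; the keystream is unaffected. Decrypting the received ciphertext:
P1: T = 0x8, S = E(K, T) = 0x6; 0x4 ⊕ 0x6 = 0x2.
P2: T = 0x9, S = E(K, T) = 0x7; 0x7 ⊕ 0x7 = 0x0.
P3: T = 0xA, S = E(K, T) = 0x4; 0x4 ⊕ 0x4 = 0x0.
Blocks that differ from the original plaintext: P3.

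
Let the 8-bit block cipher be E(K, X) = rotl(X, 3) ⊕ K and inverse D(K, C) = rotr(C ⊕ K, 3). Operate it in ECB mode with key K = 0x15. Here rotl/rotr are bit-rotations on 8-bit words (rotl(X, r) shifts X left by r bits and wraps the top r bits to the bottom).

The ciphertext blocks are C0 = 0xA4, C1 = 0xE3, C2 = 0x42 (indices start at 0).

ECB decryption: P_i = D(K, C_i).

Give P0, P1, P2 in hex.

P0: D(K, 0xA4) = 0x36.
P1: D(K, 0xE3) = 0xDE.
P2: D(K, 0x42) = 0xEA.

P0 = 0x36, P1 = 0xDE, P2 = 0xEA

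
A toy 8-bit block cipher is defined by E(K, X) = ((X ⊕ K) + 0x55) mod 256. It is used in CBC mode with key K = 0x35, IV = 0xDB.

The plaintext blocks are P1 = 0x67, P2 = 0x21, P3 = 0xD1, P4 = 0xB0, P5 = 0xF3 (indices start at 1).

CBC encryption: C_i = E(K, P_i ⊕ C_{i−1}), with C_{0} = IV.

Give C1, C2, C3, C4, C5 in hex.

C1: P1 ⊕ 0xDB = 0xBC; E(K, 0xBC) = 0xDE.
C2: P2 ⊕ 0xDE = 0xFF; E(K, 0xFF) = 0x1F.
C3: P3 ⊕ 0x1F = 0xCE; E(K, 0xCE) = 0x50.
C4: P4 ⊕ 0x50 = 0xE0; E(K, 0xE0) = 0x2A.
C5: P5 ⊕ 0x2A = 0xD9; E(K, 0xD9) = 0x41.

C1 = 0xDE, C2 = 0x1F, C3 = 0x50, C4 = 0x2A, C5 = 0x41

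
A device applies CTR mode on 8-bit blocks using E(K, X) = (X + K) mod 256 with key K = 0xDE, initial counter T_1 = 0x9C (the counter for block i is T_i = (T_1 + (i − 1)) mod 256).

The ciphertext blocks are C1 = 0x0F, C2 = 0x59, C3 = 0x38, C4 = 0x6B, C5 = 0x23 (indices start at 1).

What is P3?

CTR decryption: S_i = E(K, T_i) where T_i is the counter for block i; P_i = C_i ⊕ S_i.
P3: T = 0x9E, S = E(K, T) = 0x7C; 0x38 ⊕ 0x7C = 0x44.

P3 = 0x44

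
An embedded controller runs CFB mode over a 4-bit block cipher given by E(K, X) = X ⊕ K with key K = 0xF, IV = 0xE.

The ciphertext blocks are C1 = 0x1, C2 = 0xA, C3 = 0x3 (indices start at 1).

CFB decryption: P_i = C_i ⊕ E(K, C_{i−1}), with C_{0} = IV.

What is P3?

P3 = 0x6

P3: E(K, 0xA) = 0x5; 0x3 ⊕ 0x5 = 0x6.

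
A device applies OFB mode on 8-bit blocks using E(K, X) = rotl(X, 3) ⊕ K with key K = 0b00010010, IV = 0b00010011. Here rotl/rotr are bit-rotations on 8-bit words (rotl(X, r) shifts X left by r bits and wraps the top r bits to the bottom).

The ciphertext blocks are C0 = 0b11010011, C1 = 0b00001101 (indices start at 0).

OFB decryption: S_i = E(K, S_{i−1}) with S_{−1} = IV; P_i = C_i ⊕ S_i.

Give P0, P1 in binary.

P0 = 0b01011001, P1 = 0b01001011

P0: S = E(K, 0b00010011) = 0b10001010; 0b11010011 ⊕ 0b10001010 = 0b01011001.
P1: S = E(K, 0b10001010) = 0b01000110; 0b00001101 ⊕ 0b01000110 = 0b01001011.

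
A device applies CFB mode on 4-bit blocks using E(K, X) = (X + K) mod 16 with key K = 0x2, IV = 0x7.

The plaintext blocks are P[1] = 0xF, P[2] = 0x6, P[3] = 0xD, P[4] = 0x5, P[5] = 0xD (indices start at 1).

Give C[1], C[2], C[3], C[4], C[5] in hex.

C[1] = 0x6, C[2] = 0xE, C[3] = 0xD, C[4] = 0xA, C[5] = 0x1

CFB encryption: C_i = P_i ⊕ E(K, C_{i−1}), with C_{0} = IV.
C[1]: E(K, 0x7) = 0x9; 0xF ⊕ 0x9 = 0x6.
C[2]: E(K, 0x6) = 0x8; 0x6 ⊕ 0x8 = 0xE.
C[3]: E(K, 0xE) = 0x0; 0xD ⊕ 0x0 = 0xD.
C[4]: E(K, 0xD) = 0xF; 0x5 ⊕ 0xF = 0xA.
C[5]: E(K, 0xA) = 0xC; 0xD ⊕ 0xC = 0x1.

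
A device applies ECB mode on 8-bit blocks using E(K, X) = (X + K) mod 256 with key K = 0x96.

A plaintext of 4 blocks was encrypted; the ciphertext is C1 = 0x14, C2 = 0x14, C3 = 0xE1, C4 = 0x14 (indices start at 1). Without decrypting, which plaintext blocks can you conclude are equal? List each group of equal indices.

P1 = P2 = P4

ECB encrypts each block independently with the same key, so equal ciphertext blocks imply equal plaintext blocks.
C1 = C2 = C4 = 0x14, so P1 = P2 = P4.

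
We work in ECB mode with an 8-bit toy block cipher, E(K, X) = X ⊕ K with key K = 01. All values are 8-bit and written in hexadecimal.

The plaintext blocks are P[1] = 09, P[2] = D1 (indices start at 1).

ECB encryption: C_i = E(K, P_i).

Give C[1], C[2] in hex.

C[1]: E(K, 09) = 08.
C[2]: E(K, D1) = D0.

C[1] = 08, C[2] = D0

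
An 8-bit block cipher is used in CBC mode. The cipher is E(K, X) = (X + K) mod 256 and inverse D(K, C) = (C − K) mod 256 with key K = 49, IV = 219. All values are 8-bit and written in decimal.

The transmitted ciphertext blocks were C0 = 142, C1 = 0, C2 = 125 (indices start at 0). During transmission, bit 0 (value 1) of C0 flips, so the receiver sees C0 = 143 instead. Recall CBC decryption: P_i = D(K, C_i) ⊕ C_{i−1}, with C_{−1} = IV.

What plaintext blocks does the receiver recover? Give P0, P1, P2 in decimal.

P0 = 133, P1 = 64, P2 = 76

Only C0 changed, to 143. In CBC, a change in C_i garbles P_i and flips the same bit in P_{i+1}. Decrypting the received ciphertext:
P0: D(K, 143) = 94; 94 ⊕ 219 = 133.
P1: D(K, 0) = 207; 207 ⊕ 143 = 64.
P2: D(K, 125) = 76; 76 ⊕ 0 = 76.
Blocks that differ from the original plaintext: P0, P1.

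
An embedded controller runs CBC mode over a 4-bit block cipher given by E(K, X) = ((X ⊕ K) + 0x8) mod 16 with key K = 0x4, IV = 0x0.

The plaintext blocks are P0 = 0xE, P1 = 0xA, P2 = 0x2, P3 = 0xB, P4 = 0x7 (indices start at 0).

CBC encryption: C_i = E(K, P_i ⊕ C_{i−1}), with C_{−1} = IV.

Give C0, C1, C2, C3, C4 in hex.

C0: P0 ⊕ 0x0 = 0xE; E(K, 0xE) = 0x2.
C1: P1 ⊕ 0x2 = 0x8; E(K, 0x8) = 0x4.
C2: P2 ⊕ 0x4 = 0x6; E(K, 0x6) = 0xA.
C3: P3 ⊕ 0xA = 0x1; E(K, 0x1) = 0xD.
C4: P4 ⊕ 0xD = 0xA; E(K, 0xA) = 0x6.

C0 = 0x2, C1 = 0x4, C2 = 0xA, C3 = 0xD, C4 = 0x6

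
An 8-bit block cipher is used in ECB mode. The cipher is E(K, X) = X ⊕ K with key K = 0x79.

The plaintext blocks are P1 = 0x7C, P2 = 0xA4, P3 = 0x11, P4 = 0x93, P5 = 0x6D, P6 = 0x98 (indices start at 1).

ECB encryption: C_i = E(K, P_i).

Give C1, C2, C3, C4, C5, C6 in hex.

C1: E(K, 0x7C) = 0x05.
C2: E(K, 0xA4) = 0xDD.
C3: E(K, 0x11) = 0x68.
C4: E(K, 0x93) = 0xEA.
C5: E(K, 0x6D) = 0x14.
C6: E(K, 0x98) = 0xE1.

C1 = 0x05, C2 = 0xDD, C3 = 0x68, C4 = 0xEA, C5 = 0x14, C6 = 0xE1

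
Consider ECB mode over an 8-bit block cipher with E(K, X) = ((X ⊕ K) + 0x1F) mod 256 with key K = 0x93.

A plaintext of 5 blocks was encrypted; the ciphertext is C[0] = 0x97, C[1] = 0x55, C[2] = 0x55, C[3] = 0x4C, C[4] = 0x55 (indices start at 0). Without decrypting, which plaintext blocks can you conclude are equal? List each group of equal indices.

ECB encrypts each block independently with the same key, so equal ciphertext blocks imply equal plaintext blocks.
C[1] = C[2] = C[4] = 0x55, so P[1] = P[2] = P[4].

P[1] = P[2] = P[4]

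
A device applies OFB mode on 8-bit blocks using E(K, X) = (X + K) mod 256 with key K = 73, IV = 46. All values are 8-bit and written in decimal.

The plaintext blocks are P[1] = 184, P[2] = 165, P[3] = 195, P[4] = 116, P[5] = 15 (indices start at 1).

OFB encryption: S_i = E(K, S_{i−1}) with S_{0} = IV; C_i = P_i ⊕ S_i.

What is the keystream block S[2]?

192

C[1]: S = E(K, 46) = 119; 184 ⊕ 119 = 207.
C[2]: S = E(K, 119) = 192; 165 ⊕ 192 = 101.
So S[2] = 192.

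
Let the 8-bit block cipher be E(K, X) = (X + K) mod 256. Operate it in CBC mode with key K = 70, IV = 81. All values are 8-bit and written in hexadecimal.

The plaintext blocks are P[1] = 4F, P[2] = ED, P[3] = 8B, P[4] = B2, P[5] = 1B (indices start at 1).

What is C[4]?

C[4] = FA

CBC encryption: C_i = E(K, P_i ⊕ C_{i−1}), with C_{0} = IV.
C[1]: P[1] ⊕ 81 = CE; E(K, CE) = 3E.
C[2]: P[2] ⊕ 3E = D3; E(K, D3) = 43.
C[3]: P[3] ⊕ 43 = C8; E(K, C8) = 38.
C[4]: P[4] ⊕ 38 = 8A; E(K, 8A) = FA.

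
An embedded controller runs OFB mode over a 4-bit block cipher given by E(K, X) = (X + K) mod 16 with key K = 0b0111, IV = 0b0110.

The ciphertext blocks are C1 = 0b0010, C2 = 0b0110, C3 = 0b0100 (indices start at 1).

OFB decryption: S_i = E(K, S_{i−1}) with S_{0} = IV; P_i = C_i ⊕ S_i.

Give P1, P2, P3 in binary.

P1 = 0b1111, P2 = 0b0010, P3 = 0b1111

P1: S = E(K, 0b0110) = 0b1101; 0b0010 ⊕ 0b1101 = 0b1111.
P2: S = E(K, 0b1101) = 0b0100; 0b0110 ⊕ 0b0100 = 0b0010.
P3: S = E(K, 0b0100) = 0b1011; 0b0100 ⊕ 0b1011 = 0b1111.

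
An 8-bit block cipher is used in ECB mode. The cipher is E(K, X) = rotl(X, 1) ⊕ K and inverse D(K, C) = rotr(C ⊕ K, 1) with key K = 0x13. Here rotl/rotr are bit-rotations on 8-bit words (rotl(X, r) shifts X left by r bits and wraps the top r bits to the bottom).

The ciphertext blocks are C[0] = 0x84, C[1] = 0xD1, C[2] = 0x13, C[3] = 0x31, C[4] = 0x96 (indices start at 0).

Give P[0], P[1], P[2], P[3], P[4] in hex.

P[0] = 0xCB, P[1] = 0x61, P[2] = 0x00, P[3] = 0x11, P[4] = 0xC2

ECB decryption: P_i = D(K, C_i).
P[0]: D(K, 0x84) = 0xCB.
P[1]: D(K, 0xD1) = 0x61.
P[2]: D(K, 0x13) = 0x00.
P[3]: D(K, 0x31) = 0x11.
P[4]: D(K, 0x96) = 0xC2.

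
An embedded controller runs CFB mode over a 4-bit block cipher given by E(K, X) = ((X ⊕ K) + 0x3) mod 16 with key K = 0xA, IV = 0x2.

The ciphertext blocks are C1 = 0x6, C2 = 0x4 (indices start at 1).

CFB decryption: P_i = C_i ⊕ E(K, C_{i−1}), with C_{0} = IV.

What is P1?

P1: E(K, 0x2) = 0xB; 0x6 ⊕ 0xB = 0xD.

P1 = 0xD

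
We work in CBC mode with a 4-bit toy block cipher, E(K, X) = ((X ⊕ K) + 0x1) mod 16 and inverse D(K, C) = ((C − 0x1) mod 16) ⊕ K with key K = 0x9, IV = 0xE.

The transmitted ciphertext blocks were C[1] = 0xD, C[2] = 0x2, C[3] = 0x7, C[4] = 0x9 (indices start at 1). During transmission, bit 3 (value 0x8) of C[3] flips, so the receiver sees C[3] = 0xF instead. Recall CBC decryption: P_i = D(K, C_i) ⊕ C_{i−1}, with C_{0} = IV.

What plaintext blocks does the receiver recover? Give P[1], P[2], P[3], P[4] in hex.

Only C[3] changed, to 0xF. In CBC, a change in C_i garbles P_i and flips the same bit in P_{i+1}. Decrypting the received ciphertext:
P[1]: D(K, 0xD) = 0x5; 0x5 ⊕ 0xE = 0xB.
P[2]: D(K, 0x2) = 0x8; 0x8 ⊕ 0xD = 0x5.
P[3]: D(K, 0xF) = 0x7; 0x7 ⊕ 0x2 = 0x5.
P[4]: D(K, 0x9) = 0x1; 0x1 ⊕ 0xF = 0xE.
Blocks that differ from the original plaintext: P[3], P[4].

P[1] = 0xB, P[2] = 0x5, P[3] = 0x5, P[4] = 0xE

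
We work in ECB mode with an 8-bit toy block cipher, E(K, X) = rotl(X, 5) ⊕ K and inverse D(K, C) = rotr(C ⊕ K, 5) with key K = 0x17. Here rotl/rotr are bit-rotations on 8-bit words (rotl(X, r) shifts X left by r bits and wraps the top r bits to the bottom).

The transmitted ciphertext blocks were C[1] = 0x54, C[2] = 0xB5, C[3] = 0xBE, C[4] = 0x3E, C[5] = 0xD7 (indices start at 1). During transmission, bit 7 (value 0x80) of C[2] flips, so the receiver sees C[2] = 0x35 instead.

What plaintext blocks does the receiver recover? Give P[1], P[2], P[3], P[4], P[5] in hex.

P[1] = 0x1A, P[2] = 0x11, P[3] = 0x4D, P[4] = 0x49, P[5] = 0x06

ECB decryption: P_i = D(K, C_i).
Only C[2] changed, to 0x35. In ECB, a change in C_i affects only P_i. Decrypting the received ciphertext:
P[1]: D(K, 0x54) = 0x1A.
P[2]: D(K, 0x35) = 0x11.
P[3]: D(K, 0xBE) = 0x4D.
P[4]: D(K, 0x3E) = 0x49.
P[5]: D(K, 0xD7) = 0x06.
Blocks that differ from the original plaintext: P[2].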